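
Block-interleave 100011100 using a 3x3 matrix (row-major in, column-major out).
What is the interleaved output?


Matrix:
  100
  011
  100
Read columns: 101010010

101010010


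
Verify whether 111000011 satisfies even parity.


Number of 1s: 5

No, parity error (5 ones)


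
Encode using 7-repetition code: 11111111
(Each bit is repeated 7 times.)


Each bit -> 7 copies

11111111111111111111111111111111111111111111111111111111


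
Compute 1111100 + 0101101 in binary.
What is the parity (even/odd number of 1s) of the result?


1111100 = 124
0101101 = 45
Sum = 169 = 10101001
1s count = 4

even parity (4 ones in 10101001)


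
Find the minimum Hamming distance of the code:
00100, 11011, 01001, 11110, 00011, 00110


Comparing all pairs, minimum distance: 1
Can detect 0 errors, correct 0 errors

1


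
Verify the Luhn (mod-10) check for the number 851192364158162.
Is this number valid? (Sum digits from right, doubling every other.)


Luhn sum = 55
55 mod 10 = 5

Invalid (Luhn sum mod 10 = 5)


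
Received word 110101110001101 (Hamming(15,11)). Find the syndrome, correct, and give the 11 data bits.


Syndrome = 0: no error detected

Data: 00110001101 (no errors)


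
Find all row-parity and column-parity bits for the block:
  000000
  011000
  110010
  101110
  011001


Row parities: 00101
Column parities: 011101

Row P: 00101, Col P: 011101, Corner: 0


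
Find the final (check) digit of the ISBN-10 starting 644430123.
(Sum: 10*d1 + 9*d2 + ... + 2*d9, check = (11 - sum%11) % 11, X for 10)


Weighted sum: 190
190 mod 11 = 3

Check digit: 8


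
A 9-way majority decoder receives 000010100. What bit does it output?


Ones: 2 out of 9
Threshold: 5

0 (2/9 voted 1)


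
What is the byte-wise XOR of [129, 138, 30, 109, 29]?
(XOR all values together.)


XOR chain: 129 ^ 138 ^ 30 ^ 109 ^ 29 = 101

101


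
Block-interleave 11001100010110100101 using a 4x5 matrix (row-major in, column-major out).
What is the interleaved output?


Matrix:
  11001
  10001
  01101
  00101
Read columns: 11001010001100001111

11001010001100001111


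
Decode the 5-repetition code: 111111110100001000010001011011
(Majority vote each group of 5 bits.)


Groups: 11111, 11101, 00001, 00001, 00010, 11011
Majority votes: 110001

110001


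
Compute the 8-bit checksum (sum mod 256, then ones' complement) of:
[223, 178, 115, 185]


Sum = 701 mod 256 = 189
Complement = 66

66


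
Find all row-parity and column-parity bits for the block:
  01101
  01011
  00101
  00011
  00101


Row parities: 11000
Column parities: 00101

Row P: 11000, Col P: 00101, Corner: 0


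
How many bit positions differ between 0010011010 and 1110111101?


XOR: 1100100111
Count of 1s: 6

6


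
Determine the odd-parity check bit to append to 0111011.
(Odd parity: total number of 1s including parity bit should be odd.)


Number of 1s in data: 5
Parity bit: 0

0


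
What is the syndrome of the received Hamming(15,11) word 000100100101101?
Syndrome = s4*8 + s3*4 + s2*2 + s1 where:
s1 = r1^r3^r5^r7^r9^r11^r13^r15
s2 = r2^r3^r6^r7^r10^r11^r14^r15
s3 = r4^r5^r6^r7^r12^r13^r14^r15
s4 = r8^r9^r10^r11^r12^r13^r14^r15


s1=1, s2=1, s3=1, s4=0

Syndrome = 7 (error at position 7)


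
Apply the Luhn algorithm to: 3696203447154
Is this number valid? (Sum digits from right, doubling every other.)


Luhn sum = 46
46 mod 10 = 6

Invalid (Luhn sum mod 10 = 6)


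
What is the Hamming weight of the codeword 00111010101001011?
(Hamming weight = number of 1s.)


Counting 1s in 00111010101001011

9


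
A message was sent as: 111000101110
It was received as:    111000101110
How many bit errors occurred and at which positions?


XOR: 000000000000

0 errors (received matches sent)


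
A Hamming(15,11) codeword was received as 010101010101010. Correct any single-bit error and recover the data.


Syndrome = 0: no error detected

Data: 00100101010 (no errors)


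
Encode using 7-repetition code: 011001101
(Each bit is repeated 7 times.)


Each bit -> 7 copies

000000011111111111111000000000000001111111111111100000001111111


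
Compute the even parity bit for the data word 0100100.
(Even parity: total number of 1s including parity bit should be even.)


Number of 1s in data: 2
Parity bit: 0

0


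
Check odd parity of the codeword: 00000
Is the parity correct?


Number of 1s: 0

No, parity error (0 ones)


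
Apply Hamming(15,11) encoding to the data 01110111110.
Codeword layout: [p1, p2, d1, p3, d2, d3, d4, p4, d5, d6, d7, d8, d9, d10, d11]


Parity bits: p1=0, p2=1, p3=0, p4=1

010011110111110


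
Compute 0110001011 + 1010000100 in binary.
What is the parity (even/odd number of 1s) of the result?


0110001011 = 395
1010000100 = 644
Sum = 1039 = 10000001111
1s count = 5

odd parity (5 ones in 10000001111)


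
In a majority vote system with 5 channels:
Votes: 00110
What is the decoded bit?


Ones: 2 out of 5
Threshold: 3

0 (2/5 voted 1)


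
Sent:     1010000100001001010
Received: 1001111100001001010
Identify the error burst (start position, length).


XOR: 0011111000000000000

Burst at position 2, length 5


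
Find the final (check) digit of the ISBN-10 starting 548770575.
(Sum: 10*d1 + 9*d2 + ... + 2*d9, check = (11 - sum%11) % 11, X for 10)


Weighted sum: 292
292 mod 11 = 6

Check digit: 5


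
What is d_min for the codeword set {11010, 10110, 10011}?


Comparing all pairs, minimum distance: 2
Can detect 1 errors, correct 0 errors

2


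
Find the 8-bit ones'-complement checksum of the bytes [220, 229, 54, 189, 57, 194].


Sum = 943 mod 256 = 175
Complement = 80

80


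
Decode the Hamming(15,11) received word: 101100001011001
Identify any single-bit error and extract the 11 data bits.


Syndrome = 7: error at position 7

Data: 10011011001 (corrected bit 7)


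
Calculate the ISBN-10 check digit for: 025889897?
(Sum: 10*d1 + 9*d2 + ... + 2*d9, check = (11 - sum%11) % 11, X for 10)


Weighted sum: 280
280 mod 11 = 5

Check digit: 6


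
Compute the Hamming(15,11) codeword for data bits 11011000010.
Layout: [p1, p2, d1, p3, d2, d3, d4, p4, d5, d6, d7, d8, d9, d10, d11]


Parity bits: p1=0, p2=1, p3=1, p4=0

011110101000010


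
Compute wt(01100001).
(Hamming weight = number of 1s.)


Counting 1s in 01100001

3


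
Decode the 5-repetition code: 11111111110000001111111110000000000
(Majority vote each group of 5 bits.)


Groups: 11111, 11111, 00000, 01111, 11111, 00000, 00000
Majority votes: 1101100

1101100


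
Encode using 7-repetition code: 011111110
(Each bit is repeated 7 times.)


Each bit -> 7 copies

000000011111111111111111111111111111111111111111111111110000000


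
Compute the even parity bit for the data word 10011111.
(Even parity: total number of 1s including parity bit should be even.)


Number of 1s in data: 6
Parity bit: 0

0


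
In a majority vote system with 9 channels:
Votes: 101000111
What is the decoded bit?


Ones: 5 out of 9
Threshold: 5

1 (5/9 voted 1)


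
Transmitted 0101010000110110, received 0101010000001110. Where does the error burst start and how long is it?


XOR: 0000000000111000

Burst at position 10, length 3


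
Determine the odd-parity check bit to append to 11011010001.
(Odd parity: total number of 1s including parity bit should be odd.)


Number of 1s in data: 6
Parity bit: 1

1


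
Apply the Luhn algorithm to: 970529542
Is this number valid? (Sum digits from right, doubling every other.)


Luhn sum = 41
41 mod 10 = 1

Invalid (Luhn sum mod 10 = 1)


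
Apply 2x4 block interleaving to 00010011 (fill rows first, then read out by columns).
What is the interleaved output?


Matrix:
  0001
  0011
Read columns: 00000111

00000111


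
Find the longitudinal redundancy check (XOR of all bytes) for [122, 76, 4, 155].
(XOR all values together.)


XOR chain: 122 ^ 76 ^ 4 ^ 155 = 169

169


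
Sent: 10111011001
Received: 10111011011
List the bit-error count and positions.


XOR: 00000000010

1 error(s) at position(s): 9


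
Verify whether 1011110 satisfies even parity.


Number of 1s: 5

No, parity error (5 ones)


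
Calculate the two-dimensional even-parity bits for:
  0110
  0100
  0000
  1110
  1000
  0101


Row parities: 010110
Column parities: 0001

Row P: 010110, Col P: 0001, Corner: 1


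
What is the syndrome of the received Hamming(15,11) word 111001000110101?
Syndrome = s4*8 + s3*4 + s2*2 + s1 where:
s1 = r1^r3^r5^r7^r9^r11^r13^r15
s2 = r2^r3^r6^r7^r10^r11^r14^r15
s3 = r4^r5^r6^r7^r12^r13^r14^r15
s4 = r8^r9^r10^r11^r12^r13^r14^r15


s1=1, s2=0, s3=1, s4=0

Syndrome = 5 (error at position 5)


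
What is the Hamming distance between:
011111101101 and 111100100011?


XOR: 100011001110
Count of 1s: 6

6


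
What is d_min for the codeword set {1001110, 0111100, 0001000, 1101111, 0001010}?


Comparing all pairs, minimum distance: 1
Can detect 0 errors, correct 0 errors

1


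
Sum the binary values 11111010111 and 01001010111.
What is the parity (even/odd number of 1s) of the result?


11111010111 = 2007
01001010111 = 599
Sum = 2606 = 101000101110
1s count = 6

even parity (6 ones in 101000101110)


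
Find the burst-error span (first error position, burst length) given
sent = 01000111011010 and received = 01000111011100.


XOR: 00000000000110

Burst at position 11, length 2


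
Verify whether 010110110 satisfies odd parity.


Number of 1s: 5

Yes, parity is correct (5 ones)


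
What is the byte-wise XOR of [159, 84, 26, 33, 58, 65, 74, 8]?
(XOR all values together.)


XOR chain: 159 ^ 84 ^ 26 ^ 33 ^ 58 ^ 65 ^ 74 ^ 8 = 201

201


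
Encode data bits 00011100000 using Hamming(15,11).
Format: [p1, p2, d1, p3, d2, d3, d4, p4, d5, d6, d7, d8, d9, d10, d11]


Parity bits: p1=0, p2=0, p3=1, p4=0

000100101100000


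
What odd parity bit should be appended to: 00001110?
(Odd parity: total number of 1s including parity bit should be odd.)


Number of 1s in data: 3
Parity bit: 0

0


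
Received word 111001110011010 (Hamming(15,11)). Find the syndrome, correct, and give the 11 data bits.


Syndrome = 0: no error detected

Data: 10110011010 (no errors)


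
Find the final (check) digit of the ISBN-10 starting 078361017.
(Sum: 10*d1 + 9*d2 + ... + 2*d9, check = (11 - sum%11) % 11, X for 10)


Weighted sum: 206
206 mod 11 = 8

Check digit: 3


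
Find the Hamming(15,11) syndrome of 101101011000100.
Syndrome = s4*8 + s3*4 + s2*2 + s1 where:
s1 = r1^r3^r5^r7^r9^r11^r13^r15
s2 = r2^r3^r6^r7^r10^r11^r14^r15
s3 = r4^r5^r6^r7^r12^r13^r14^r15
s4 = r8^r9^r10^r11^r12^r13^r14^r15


s1=0, s2=0, s3=1, s4=1

Syndrome = 12 (error at position 12)


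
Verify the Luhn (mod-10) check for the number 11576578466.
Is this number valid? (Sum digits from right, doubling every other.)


Luhn sum = 47
47 mod 10 = 7

Invalid (Luhn sum mod 10 = 7)


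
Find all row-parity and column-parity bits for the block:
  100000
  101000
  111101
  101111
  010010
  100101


Row parities: 101101
Column parities: 101101

Row P: 101101, Col P: 101101, Corner: 0


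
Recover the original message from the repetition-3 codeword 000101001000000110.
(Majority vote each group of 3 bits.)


Groups: 000, 101, 001, 000, 000, 110
Majority votes: 010001

010001


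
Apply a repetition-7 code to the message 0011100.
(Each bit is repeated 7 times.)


Each bit -> 7 copies

0000000000000011111111111111111111100000000000000


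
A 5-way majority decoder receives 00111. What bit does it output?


Ones: 3 out of 5
Threshold: 3

1 (3/5 voted 1)


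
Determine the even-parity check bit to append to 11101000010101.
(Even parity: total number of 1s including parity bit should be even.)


Number of 1s in data: 7
Parity bit: 1

1


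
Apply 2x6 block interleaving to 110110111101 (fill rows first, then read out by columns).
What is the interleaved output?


Matrix:
  110110
  111101
Read columns: 111101111001

111101111001


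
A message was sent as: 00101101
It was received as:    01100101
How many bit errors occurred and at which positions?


XOR: 01001000

2 error(s) at position(s): 1, 4


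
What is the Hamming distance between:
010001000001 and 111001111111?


XOR: 101000111110
Count of 1s: 7

7


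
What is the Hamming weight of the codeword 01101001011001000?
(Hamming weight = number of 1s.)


Counting 1s in 01101001011001000

7


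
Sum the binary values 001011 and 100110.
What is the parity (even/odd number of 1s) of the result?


001011 = 11
100110 = 38
Sum = 49 = 110001
1s count = 3

odd parity (3 ones in 110001)


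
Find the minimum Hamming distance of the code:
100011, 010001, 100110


Comparing all pairs, minimum distance: 2
Can detect 1 errors, correct 0 errors

2


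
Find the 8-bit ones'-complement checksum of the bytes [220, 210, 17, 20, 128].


Sum = 595 mod 256 = 83
Complement = 172

172


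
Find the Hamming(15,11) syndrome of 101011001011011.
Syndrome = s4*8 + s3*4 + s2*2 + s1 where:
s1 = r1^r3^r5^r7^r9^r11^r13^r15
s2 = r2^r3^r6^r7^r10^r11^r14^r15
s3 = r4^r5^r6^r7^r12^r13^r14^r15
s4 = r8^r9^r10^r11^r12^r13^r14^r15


s1=0, s2=1, s3=1, s4=1

Syndrome = 14 (error at position 14)


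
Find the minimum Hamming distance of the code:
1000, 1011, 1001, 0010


Comparing all pairs, minimum distance: 1
Can detect 0 errors, correct 0 errors

1


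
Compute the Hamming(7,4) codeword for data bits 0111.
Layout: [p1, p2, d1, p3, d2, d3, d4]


Parity bits: p1=0, p2=0, p3=1

0001111


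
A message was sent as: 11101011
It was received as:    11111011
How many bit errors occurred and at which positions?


XOR: 00010000

1 error(s) at position(s): 3


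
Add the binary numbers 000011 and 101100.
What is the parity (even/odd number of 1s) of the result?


000011 = 3
101100 = 44
Sum = 47 = 101111
1s count = 5

odd parity (5 ones in 101111)


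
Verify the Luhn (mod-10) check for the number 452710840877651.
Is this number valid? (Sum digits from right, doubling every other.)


Luhn sum = 56
56 mod 10 = 6

Invalid (Luhn sum mod 10 = 6)


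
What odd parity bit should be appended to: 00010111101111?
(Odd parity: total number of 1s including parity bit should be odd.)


Number of 1s in data: 9
Parity bit: 0

0


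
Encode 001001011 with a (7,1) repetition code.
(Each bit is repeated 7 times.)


Each bit -> 7 copies

000000000000001111111000000000000001111111000000011111111111111


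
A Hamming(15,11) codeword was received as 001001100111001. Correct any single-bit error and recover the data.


Syndrome = 0: no error detected

Data: 10110111001 (no errors)


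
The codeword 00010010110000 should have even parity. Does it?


Number of 1s: 4

Yes, parity is correct (4 ones)


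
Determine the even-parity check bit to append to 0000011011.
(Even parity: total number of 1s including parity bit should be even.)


Number of 1s in data: 4
Parity bit: 0

0


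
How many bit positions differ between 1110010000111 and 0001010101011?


XOR: 1111000101100
Count of 1s: 7

7


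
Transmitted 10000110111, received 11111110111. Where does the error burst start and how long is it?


XOR: 01111000000

Burst at position 1, length 4


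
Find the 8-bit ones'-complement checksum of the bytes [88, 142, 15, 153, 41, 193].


Sum = 632 mod 256 = 120
Complement = 135

135


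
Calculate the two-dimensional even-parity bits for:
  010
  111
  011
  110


Row parities: 1100
Column parities: 000

Row P: 1100, Col P: 000, Corner: 0


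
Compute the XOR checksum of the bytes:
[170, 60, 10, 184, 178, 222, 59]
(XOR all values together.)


XOR chain: 170 ^ 60 ^ 10 ^ 184 ^ 178 ^ 222 ^ 59 = 115

115


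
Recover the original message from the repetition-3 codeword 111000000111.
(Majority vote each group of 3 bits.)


Groups: 111, 000, 000, 111
Majority votes: 1001

1001


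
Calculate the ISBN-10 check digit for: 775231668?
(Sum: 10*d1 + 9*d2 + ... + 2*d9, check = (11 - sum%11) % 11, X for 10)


Weighted sum: 268
268 mod 11 = 4

Check digit: 7


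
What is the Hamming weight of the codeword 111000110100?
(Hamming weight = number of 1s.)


Counting 1s in 111000110100

6


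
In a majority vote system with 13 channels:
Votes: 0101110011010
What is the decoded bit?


Ones: 7 out of 13
Threshold: 7

1 (7/13 voted 1)


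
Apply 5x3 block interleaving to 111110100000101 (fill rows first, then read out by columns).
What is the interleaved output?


Matrix:
  111
  110
  100
  000
  101
Read columns: 111011100010001

111011100010001


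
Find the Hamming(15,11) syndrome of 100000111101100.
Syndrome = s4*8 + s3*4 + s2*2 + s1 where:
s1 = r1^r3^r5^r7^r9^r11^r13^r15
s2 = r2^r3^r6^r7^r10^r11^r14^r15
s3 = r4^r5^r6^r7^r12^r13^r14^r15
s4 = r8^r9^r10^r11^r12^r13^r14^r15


s1=0, s2=0, s3=1, s4=1

Syndrome = 12 (error at position 12)


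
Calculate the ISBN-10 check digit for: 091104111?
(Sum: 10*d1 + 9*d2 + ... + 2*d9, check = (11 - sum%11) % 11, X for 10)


Weighted sum: 125
125 mod 11 = 4

Check digit: 7


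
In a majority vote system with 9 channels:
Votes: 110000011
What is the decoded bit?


Ones: 4 out of 9
Threshold: 5

0 (4/9 voted 1)


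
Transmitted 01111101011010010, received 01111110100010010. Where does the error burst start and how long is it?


XOR: 00000011111000000

Burst at position 6, length 5


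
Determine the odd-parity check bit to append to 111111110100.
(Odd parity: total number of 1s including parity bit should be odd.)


Number of 1s in data: 9
Parity bit: 0

0


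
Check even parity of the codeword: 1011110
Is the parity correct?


Number of 1s: 5

No, parity error (5 ones)


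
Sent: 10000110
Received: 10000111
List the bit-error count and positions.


XOR: 00000001

1 error(s) at position(s): 7


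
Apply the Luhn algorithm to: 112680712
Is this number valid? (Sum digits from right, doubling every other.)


Luhn sum = 27
27 mod 10 = 7

Invalid (Luhn sum mod 10 = 7)


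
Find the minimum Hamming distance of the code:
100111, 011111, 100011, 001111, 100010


Comparing all pairs, minimum distance: 1
Can detect 0 errors, correct 0 errors

1


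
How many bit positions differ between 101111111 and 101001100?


XOR: 000110011
Count of 1s: 4

4


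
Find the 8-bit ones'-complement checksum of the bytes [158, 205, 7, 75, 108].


Sum = 553 mod 256 = 41
Complement = 214

214


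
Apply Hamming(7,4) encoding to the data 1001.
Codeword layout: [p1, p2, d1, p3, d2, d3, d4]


Parity bits: p1=0, p2=0, p3=1

0011001


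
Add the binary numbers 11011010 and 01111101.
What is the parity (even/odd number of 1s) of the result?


11011010 = 218
01111101 = 125
Sum = 343 = 101010111
1s count = 6

even parity (6 ones in 101010111)


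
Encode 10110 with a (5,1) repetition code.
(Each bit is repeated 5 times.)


Each bit -> 5 copies

1111100000111111111100000


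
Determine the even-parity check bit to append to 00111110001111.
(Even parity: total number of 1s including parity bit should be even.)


Number of 1s in data: 9
Parity bit: 1

1


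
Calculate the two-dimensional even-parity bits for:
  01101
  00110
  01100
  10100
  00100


Row parities: 10001
Column parities: 10111

Row P: 10001, Col P: 10111, Corner: 0


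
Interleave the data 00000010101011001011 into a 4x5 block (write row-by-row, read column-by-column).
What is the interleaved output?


Matrix:
  00000
  01010
  10110
  01011
Read columns: 00100101001001110001

00100101001001110001


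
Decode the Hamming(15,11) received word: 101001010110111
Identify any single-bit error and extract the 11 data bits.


Syndrome = 1: error at position 1

Data: 10100110111 (corrected bit 1)


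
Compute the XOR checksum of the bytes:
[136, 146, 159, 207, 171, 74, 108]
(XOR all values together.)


XOR chain: 136 ^ 146 ^ 159 ^ 207 ^ 171 ^ 74 ^ 108 = 199

199


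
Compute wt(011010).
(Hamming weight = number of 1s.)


Counting 1s in 011010

3


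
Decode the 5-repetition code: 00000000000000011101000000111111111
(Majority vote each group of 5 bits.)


Groups: 00000, 00000, 00000, 11101, 00000, 01111, 11111
Majority votes: 0001011

0001011


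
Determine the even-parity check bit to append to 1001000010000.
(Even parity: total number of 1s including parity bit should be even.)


Number of 1s in data: 3
Parity bit: 1

1


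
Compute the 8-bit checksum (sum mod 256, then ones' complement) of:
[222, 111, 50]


Sum = 383 mod 256 = 127
Complement = 128

128


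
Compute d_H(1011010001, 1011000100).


XOR: 0000010101
Count of 1s: 3

3


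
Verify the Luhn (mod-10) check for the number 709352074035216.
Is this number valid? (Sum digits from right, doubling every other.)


Luhn sum = 54
54 mod 10 = 4

Invalid (Luhn sum mod 10 = 4)


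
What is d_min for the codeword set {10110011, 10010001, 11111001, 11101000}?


Comparing all pairs, minimum distance: 2
Can detect 1 errors, correct 0 errors

2


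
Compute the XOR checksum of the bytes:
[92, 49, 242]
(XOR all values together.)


XOR chain: 92 ^ 49 ^ 242 = 159

159


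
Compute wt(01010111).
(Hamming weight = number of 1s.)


Counting 1s in 01010111

5


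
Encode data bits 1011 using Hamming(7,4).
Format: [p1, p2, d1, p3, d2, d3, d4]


Parity bits: p1=0, p2=1, p3=0

0110011


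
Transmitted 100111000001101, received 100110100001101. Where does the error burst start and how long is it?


XOR: 000001100000000

Burst at position 5, length 2


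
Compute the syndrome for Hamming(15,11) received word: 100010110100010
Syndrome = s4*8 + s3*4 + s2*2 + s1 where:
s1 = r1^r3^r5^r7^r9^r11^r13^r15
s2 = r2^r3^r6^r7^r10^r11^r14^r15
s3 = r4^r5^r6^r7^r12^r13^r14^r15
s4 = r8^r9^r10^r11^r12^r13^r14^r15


s1=1, s2=1, s3=1, s4=1

Syndrome = 15 (error at position 15)


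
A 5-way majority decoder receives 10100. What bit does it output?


Ones: 2 out of 5
Threshold: 3

0 (2/5 voted 1)


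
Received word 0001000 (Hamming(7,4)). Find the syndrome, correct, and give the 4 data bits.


Syndrome = 4: error at position 4

Data: 0000 (corrected bit 4)


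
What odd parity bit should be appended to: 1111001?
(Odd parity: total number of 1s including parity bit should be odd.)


Number of 1s in data: 5
Parity bit: 0

0


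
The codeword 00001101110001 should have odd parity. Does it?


Number of 1s: 6

No, parity error (6 ones)


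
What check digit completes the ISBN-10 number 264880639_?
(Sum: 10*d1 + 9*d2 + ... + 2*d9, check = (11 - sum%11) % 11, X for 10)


Weighted sum: 261
261 mod 11 = 8

Check digit: 3


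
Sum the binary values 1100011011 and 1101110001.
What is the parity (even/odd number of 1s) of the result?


1100011011 = 795
1101110001 = 881
Sum = 1676 = 11010001100
1s count = 5

odd parity (5 ones in 11010001100)


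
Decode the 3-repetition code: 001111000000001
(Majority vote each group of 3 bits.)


Groups: 001, 111, 000, 000, 001
Majority votes: 01000

01000


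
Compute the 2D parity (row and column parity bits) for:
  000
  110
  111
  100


Row parities: 0011
Column parities: 101

Row P: 0011, Col P: 101, Corner: 0


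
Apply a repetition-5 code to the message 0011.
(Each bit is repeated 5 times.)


Each bit -> 5 copies

00000000001111111111


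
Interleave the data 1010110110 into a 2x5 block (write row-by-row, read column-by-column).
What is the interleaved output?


Matrix:
  10101
  10110
Read columns: 1100110110

1100110110


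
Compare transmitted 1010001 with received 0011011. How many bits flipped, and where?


XOR: 1001010

3 error(s) at position(s): 0, 3, 5


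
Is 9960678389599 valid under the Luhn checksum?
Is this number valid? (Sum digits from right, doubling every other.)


Luhn sum = 89
89 mod 10 = 9

Invalid (Luhn sum mod 10 = 9)


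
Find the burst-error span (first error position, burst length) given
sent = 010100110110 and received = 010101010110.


XOR: 000001100000

Burst at position 5, length 2


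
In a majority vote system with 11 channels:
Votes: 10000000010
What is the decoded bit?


Ones: 2 out of 11
Threshold: 6

0 (2/11 voted 1)


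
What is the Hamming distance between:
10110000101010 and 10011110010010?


XOR: 00101110111000
Count of 1s: 7

7


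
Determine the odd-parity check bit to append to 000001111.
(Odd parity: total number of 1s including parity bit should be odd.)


Number of 1s in data: 4
Parity bit: 1

1


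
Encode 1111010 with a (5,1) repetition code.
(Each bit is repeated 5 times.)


Each bit -> 5 copies

11111111111111111111000001111100000


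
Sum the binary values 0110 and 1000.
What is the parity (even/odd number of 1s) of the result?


0110 = 6
1000 = 8
Sum = 14 = 1110
1s count = 3

odd parity (3 ones in 1110)


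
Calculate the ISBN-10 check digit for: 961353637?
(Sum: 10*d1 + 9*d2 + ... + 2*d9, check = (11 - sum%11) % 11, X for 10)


Weighted sum: 265
265 mod 11 = 1

Check digit: X


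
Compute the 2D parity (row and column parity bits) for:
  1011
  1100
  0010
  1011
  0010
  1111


Row parities: 101110
Column parities: 0011

Row P: 101110, Col P: 0011, Corner: 0


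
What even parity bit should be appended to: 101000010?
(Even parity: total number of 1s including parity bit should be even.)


Number of 1s in data: 3
Parity bit: 1

1


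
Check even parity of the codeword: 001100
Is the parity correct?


Number of 1s: 2

Yes, parity is correct (2 ones)


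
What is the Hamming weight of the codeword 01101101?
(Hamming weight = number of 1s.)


Counting 1s in 01101101

5


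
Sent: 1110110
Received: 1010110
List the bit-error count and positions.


XOR: 0100000

1 error(s) at position(s): 1


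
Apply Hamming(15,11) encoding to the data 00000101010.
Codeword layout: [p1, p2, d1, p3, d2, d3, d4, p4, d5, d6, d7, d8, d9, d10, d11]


Parity bits: p1=0, p2=0, p3=0, p4=1

000000010101010


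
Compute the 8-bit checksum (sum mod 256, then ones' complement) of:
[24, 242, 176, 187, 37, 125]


Sum = 791 mod 256 = 23
Complement = 232

232


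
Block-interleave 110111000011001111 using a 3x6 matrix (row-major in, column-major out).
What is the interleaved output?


Matrix:
  110111
  000011
  001111
Read columns: 100100001101111111

100100001101111111


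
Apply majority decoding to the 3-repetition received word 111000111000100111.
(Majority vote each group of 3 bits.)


Groups: 111, 000, 111, 000, 100, 111
Majority votes: 101001

101001


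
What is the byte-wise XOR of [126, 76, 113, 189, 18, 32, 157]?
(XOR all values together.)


XOR chain: 126 ^ 76 ^ 113 ^ 189 ^ 18 ^ 32 ^ 157 = 81

81


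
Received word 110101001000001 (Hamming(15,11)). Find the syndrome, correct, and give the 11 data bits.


Syndrome = 7: error at position 7

Data: 00111000001 (corrected bit 7)


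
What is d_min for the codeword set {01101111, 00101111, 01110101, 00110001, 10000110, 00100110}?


Comparing all pairs, minimum distance: 1
Can detect 0 errors, correct 0 errors

1


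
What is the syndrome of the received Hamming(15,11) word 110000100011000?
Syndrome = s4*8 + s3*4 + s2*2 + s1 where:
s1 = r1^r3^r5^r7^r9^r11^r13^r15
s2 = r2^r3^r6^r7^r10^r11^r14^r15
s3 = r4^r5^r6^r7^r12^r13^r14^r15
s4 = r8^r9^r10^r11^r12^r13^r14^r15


s1=1, s2=1, s3=0, s4=0

Syndrome = 3 (error at position 3)


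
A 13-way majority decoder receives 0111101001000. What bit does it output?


Ones: 6 out of 13
Threshold: 7

0 (6/13 voted 1)


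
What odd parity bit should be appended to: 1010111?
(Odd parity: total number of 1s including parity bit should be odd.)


Number of 1s in data: 5
Parity bit: 0

0


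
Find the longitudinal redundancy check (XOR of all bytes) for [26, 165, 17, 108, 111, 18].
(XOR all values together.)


XOR chain: 26 ^ 165 ^ 17 ^ 108 ^ 111 ^ 18 = 191

191


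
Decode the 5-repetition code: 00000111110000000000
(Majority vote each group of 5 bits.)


Groups: 00000, 11111, 00000, 00000
Majority votes: 0100

0100


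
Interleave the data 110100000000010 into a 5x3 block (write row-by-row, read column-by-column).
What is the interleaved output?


Matrix:
  110
  100
  000
  000
  010
Read columns: 110001000100000

110001000100000


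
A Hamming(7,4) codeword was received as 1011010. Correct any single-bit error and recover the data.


Syndrome = 0: no error detected

Data: 1010 (no errors)


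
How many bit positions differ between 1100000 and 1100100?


XOR: 0000100
Count of 1s: 1

1


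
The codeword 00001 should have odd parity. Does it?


Number of 1s: 1

Yes, parity is correct (1 ones)


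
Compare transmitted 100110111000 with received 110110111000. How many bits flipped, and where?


XOR: 010000000000

1 error(s) at position(s): 1


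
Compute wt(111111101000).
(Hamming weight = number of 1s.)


Counting 1s in 111111101000

8


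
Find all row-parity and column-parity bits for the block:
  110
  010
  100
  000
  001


Row parities: 01101
Column parities: 001

Row P: 01101, Col P: 001, Corner: 1


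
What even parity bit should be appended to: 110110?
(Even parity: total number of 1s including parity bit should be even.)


Number of 1s in data: 4
Parity bit: 0

0


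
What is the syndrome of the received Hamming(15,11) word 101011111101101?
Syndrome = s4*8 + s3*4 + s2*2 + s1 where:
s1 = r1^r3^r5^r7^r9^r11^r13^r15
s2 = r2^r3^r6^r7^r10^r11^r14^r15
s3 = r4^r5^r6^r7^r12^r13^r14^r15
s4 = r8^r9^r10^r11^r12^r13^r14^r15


s1=1, s2=1, s3=0, s4=0

Syndrome = 3 (error at position 3)


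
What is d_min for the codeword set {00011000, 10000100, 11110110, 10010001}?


Comparing all pairs, minimum distance: 3
Can detect 2 errors, correct 1 errors

3


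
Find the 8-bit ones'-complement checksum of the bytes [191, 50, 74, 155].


Sum = 470 mod 256 = 214
Complement = 41

41


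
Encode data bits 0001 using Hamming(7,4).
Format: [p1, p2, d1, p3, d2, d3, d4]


Parity bits: p1=1, p2=1, p3=1

1101001


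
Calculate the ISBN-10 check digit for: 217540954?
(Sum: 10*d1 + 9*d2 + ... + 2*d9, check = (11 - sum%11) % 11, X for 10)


Weighted sum: 203
203 mod 11 = 5

Check digit: 6


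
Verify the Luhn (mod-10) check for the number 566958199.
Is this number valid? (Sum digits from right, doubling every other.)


Luhn sum = 54
54 mod 10 = 4

Invalid (Luhn sum mod 10 = 4)


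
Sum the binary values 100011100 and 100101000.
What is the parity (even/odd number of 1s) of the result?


100011100 = 284
100101000 = 296
Sum = 580 = 1001000100
1s count = 3

odd parity (3 ones in 1001000100)


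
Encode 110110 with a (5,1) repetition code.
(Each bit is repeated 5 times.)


Each bit -> 5 copies

111111111100000111111111100000


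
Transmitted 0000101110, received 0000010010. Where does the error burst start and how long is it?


XOR: 0000111100

Burst at position 4, length 4


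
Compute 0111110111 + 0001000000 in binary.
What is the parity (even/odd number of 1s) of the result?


0111110111 = 503
0001000000 = 64
Sum = 567 = 1000110111
1s count = 6

even parity (6 ones in 1000110111)


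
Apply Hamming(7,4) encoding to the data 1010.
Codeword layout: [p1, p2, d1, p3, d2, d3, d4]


Parity bits: p1=1, p2=0, p3=1

1011010


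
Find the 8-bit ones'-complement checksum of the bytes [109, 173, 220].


Sum = 502 mod 256 = 246
Complement = 9

9


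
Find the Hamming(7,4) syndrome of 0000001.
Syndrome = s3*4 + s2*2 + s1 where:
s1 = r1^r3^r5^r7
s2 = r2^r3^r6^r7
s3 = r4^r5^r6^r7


s1=1, s2=1, s3=1

Syndrome = 7 (error at position 7)


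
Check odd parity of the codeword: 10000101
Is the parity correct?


Number of 1s: 3

Yes, parity is correct (3 ones)


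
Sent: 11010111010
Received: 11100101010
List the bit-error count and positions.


XOR: 00110010000

3 error(s) at position(s): 2, 3, 6


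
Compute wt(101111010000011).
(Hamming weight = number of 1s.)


Counting 1s in 101111010000011

8


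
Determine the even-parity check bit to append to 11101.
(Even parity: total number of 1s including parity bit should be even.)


Number of 1s in data: 4
Parity bit: 0

0


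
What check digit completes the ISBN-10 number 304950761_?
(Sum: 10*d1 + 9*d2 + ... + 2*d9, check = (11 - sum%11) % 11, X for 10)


Weighted sum: 203
203 mod 11 = 5

Check digit: 6


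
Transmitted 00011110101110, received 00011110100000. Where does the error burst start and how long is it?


XOR: 00000000001110

Burst at position 10, length 3


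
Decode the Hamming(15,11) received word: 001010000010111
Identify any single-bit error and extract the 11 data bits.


Syndrome = 1: error at position 1

Data: 11000010111 (corrected bit 1)


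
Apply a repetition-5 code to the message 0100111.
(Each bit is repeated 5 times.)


Each bit -> 5 copies

00000111110000000000111111111111111


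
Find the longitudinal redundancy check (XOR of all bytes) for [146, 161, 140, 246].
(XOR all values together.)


XOR chain: 146 ^ 161 ^ 140 ^ 246 = 73

73


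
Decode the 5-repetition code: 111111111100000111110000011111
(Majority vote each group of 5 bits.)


Groups: 11111, 11111, 00000, 11111, 00000, 11111
Majority votes: 110101

110101


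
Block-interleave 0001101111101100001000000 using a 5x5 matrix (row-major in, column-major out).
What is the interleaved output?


Matrix:
  00011
  01111
  10110
  00010
  00000
Read columns: 0010001000011001111011000

0010001000011001111011000


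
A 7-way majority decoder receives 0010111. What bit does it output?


Ones: 4 out of 7
Threshold: 4

1 (4/7 voted 1)


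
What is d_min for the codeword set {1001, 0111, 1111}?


Comparing all pairs, minimum distance: 1
Can detect 0 errors, correct 0 errors

1


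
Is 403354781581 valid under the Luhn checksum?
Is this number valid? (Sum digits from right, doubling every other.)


Luhn sum = 50
50 mod 10 = 0

Valid (Luhn sum mod 10 = 0)


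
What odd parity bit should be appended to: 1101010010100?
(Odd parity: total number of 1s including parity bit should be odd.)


Number of 1s in data: 6
Parity bit: 1

1


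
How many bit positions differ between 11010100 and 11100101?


XOR: 00110001
Count of 1s: 3

3


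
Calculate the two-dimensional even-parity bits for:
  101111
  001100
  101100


Row parities: 101
Column parities: 001111

Row P: 101, Col P: 001111, Corner: 0


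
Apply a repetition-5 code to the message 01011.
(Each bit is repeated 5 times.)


Each bit -> 5 copies

0000011111000001111111111


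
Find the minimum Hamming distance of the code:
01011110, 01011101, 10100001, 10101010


Comparing all pairs, minimum distance: 2
Can detect 1 errors, correct 0 errors

2


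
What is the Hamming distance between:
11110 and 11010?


XOR: 00100
Count of 1s: 1

1


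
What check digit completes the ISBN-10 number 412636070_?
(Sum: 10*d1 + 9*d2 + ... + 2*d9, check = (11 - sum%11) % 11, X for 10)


Weighted sum: 176
176 mod 11 = 0

Check digit: 0


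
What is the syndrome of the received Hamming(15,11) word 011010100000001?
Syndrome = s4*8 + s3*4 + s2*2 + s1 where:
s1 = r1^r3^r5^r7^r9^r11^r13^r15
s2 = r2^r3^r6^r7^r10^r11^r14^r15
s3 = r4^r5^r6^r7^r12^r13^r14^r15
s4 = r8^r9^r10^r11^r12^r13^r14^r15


s1=0, s2=0, s3=1, s4=1

Syndrome = 12 (error at position 12)


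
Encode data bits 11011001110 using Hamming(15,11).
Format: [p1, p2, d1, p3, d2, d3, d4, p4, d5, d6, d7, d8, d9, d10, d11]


Parity bits: p1=1, p2=1, p3=1, p4=0

111110101001110


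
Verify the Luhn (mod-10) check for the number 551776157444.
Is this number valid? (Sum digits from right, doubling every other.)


Luhn sum = 54
54 mod 10 = 4

Invalid (Luhn sum mod 10 = 4)


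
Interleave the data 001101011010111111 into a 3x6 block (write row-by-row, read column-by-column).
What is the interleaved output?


Matrix:
  001101
  011010
  111111
Read columns: 001011111101011101

001011111101011101


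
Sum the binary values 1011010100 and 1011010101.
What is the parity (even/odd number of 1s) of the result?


1011010100 = 724
1011010101 = 725
Sum = 1449 = 10110101001
1s count = 6

even parity (6 ones in 10110101001)


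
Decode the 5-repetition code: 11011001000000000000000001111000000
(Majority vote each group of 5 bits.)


Groups: 11011, 00100, 00000, 00000, 00000, 11110, 00000
Majority votes: 1000010

1000010


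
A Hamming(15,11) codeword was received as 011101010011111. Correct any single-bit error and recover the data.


Syndrome = 0: no error detected

Data: 10100011111 (no errors)


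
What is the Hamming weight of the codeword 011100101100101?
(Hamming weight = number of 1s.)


Counting 1s in 011100101100101

8


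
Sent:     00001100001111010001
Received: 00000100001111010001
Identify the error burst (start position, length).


XOR: 00001000000000000000

Burst at position 4, length 1


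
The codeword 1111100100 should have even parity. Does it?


Number of 1s: 6

Yes, parity is correct (6 ones)


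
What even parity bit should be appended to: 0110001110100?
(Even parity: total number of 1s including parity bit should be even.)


Number of 1s in data: 6
Parity bit: 0

0


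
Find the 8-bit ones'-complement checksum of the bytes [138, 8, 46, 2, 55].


Sum = 249 mod 256 = 249
Complement = 6

6


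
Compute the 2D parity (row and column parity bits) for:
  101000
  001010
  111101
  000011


Row parities: 0010
Column parities: 011100

Row P: 0010, Col P: 011100, Corner: 1


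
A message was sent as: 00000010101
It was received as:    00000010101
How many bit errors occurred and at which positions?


XOR: 00000000000

0 errors (received matches sent)


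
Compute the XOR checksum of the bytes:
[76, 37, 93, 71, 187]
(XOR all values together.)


XOR chain: 76 ^ 37 ^ 93 ^ 71 ^ 187 = 200

200


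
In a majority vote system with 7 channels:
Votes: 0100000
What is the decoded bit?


Ones: 1 out of 7
Threshold: 4

0 (1/7 voted 1)


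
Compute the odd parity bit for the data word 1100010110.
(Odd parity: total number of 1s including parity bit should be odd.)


Number of 1s in data: 5
Parity bit: 0

0


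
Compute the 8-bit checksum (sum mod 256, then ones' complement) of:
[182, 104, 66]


Sum = 352 mod 256 = 96
Complement = 159

159


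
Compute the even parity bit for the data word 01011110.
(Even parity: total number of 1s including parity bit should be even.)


Number of 1s in data: 5
Parity bit: 1

1


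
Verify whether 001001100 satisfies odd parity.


Number of 1s: 3

Yes, parity is correct (3 ones)


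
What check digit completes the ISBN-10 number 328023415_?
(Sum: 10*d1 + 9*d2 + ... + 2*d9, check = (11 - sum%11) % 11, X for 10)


Weighted sum: 168
168 mod 11 = 3

Check digit: 8


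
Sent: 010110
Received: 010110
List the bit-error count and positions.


XOR: 000000

0 errors (received matches sent)


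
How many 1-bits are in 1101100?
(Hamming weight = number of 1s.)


Counting 1s in 1101100

4


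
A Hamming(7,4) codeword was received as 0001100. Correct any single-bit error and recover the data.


Syndrome = 1: error at position 1

Data: 0100 (corrected bit 1)


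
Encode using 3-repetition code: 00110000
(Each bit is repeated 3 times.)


Each bit -> 3 copies

000000111111000000000000
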